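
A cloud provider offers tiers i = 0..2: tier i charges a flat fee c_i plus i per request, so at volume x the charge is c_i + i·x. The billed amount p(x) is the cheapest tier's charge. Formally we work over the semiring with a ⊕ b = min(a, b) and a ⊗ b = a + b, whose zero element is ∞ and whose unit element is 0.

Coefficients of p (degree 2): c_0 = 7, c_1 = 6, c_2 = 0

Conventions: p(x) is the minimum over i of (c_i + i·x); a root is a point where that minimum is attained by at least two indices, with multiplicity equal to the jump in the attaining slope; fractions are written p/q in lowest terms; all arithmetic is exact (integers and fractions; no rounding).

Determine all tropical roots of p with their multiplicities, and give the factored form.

hull edge (i=0, c=7) to (i=2, c=0): slope -7/2, span 2
Factored form: p(x) = 0 ⊗ (x ⊕ 7/2) ⊗ (x ⊕ 7/2)
Answer: roots = 7/2 (mult 2)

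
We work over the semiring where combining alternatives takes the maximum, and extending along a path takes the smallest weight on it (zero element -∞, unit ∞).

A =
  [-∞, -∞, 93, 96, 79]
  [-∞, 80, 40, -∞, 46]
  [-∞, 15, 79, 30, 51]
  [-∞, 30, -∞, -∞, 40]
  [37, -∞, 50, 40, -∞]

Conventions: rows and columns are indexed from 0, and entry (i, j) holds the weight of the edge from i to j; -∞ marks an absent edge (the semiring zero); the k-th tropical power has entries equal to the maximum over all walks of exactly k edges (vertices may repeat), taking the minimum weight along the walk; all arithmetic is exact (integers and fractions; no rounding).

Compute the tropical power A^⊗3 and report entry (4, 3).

A^⊗2:
  [37, 30, 79, 40, 51]
  [37, 80, 46, 40, 46]
  [37, 30, 79, 40, 51]
  [37, 30, 40, 40, 30]
  [-∞, 30, 50, 37, 50]
A^⊗3:
  [37, 30, 79, 40, 51]
  [37, 80, 46, 40, 46]
  [37, 30, 79, 40, 51]
  [30, 30, 40, 37, 40]
  [37, 30, 50, 40, 50]
Key observation: the optimum is the walk 4->2->4->3, with weight 50 min 51 min 40 = 40.
Optimal value attained by: walk 4->2->4->3.
Answer: (A^⊗3)[4][3] = 40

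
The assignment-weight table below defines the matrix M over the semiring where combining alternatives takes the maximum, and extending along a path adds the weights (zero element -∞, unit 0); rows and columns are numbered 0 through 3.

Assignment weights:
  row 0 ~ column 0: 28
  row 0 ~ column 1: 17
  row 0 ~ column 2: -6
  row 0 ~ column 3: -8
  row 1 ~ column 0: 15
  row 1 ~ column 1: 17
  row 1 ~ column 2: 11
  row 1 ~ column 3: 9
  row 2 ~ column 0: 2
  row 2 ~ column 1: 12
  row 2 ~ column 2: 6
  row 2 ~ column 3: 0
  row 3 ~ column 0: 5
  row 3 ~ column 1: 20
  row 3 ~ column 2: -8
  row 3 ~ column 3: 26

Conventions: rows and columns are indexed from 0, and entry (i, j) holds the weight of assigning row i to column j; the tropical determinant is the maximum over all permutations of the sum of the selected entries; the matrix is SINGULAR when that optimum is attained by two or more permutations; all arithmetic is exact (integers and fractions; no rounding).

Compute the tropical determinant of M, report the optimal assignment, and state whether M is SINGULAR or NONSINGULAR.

σ = (0, 1, 2, 3): 28 + 17 + 6 + 26 = 77
σ = (0, 1, 3, 2): 28 + 17 + 0 + (-8) = 37
σ = (0, 2, 1, 3): 28 + 11 + 12 + 26 = 77
σ = (0, 2, 3, 1): 28 + 11 + 0 + 20 = 59
σ = (0, 3, 1, 2): 28 + 9 + 12 + (-8) = 41
σ = (0, 3, 2, 1): 28 + 9 + 6 + 20 = 63
σ = (1, 0, 2, 3): 17 + 15 + 6 + 26 = 64
σ = (1, 0, 3, 2): 17 + 15 + 0 + (-8) = 24
σ = (1, 2, 0, 3): 17 + 11 + 2 + 26 = 56
σ = (1, 2, 3, 0): 17 + 11 + 0 + 5 = 33
σ = (1, 3, 0, 2): 17 + 9 + 2 + (-8) = 20
σ = (1, 3, 2, 0): 17 + 9 + 6 + 5 = 37
σ = (2, 0, 1, 3): (-6) + 15 + 12 + 26 = 47
σ = (2, 0, 3, 1): (-6) + 15 + 0 + 20 = 29
σ = (2, 1, 0, 3): (-6) + 17 + 2 + 26 = 39
σ = (2, 1, 3, 0): (-6) + 17 + 0 + 5 = 16
σ = (2, 3, 0, 1): (-6) + 9 + 2 + 20 = 25
σ = (2, 3, 1, 0): (-6) + 9 + 12 + 5 = 20
σ = (3, 0, 1, 2): (-8) + 15 + 12 + (-8) = 11
σ = (3, 0, 2, 1): (-8) + 15 + 6 + 20 = 33
σ = (3, 1, 0, 2): (-8) + 17 + 2 + (-8) = 3
σ = (3, 1, 2, 0): (-8) + 17 + 6 + 5 = 20
σ = (3, 2, 0, 1): (-8) + 11 + 2 + 20 = 25
σ = (3, 2, 1, 0): (-8) + 11 + 12 + 5 = 20
Optimal value attained by: σ = (0, 1, 2, 3).
Answer: det⊕(M) = 77; verdict: SINGULAR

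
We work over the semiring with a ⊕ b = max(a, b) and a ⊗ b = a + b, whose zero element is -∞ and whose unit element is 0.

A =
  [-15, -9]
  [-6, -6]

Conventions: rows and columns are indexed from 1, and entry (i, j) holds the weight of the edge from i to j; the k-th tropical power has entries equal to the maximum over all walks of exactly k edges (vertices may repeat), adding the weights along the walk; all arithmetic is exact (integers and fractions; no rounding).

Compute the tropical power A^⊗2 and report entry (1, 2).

A^⊗2:
  [-15, -15]
  [-12, -12]
Key observation: the optimum is the walk 1->2->2, with weight (-9) + (-6) = -15.
Optimal value attained by: walk 1->2->2.
Answer: (A^⊗2)[1][2] = -15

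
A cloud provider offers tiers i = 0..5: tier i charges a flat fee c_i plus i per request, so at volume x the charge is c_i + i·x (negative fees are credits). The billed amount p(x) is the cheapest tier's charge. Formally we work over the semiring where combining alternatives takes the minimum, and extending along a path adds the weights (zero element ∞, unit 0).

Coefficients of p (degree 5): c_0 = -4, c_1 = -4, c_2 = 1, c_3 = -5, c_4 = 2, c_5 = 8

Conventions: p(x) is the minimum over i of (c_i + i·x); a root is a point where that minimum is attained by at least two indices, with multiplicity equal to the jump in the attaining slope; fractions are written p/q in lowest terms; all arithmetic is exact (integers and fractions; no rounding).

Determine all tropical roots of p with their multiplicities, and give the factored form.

hull edge (i=0, c=-4) to (i=3, c=-5): slope -1/3, span 3
hull edge (i=3, c=-5) to (i=5, c=8): slope 13/2, span 2
Factored form: p(x) = 8 ⊗ (x ⊕ (-13/2)) ⊗ (x ⊕ (-13/2)) ⊗ (x ⊕ 1/3) ⊗ (x ⊕ 1/3) ⊗ (x ⊕ 1/3)
Answer: roots = -13/2 (mult 2), 1/3 (mult 3)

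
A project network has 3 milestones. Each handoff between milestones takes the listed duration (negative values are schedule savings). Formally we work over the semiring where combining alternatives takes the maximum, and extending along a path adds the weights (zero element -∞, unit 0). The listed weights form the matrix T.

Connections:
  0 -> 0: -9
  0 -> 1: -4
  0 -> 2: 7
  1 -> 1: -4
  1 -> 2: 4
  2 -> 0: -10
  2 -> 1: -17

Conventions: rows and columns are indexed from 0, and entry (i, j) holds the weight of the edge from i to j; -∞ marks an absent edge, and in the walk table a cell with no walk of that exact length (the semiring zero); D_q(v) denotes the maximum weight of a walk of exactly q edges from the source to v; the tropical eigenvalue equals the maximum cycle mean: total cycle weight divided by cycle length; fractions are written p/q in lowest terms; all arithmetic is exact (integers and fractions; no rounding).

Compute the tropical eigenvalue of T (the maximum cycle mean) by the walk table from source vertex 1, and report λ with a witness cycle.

q=0: [-∞, 0, -∞]
q=1: [-∞, -4, 4]
q=2: [-6, -8, 0]
q=3: [-10, -10, 1]
Optimal cycle mean attained by: cycle 0->2->0, total 7 + (-10), length 2.
Answer: λ = -3/2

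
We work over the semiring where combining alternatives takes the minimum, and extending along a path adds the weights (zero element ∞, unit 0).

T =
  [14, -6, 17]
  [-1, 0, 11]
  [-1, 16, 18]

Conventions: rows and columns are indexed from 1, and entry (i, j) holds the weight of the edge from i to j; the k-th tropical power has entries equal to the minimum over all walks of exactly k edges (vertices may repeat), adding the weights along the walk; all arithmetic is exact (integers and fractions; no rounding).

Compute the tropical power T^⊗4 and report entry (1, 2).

T^⊗2:
  [-7, -6, 5]
  [-1, -7, 11]
  [13, -7, 16]
T^⊗3:
  [-7, -13, 5]
  [-8, -7, 4]
  [-8, -7, 4]
T^⊗4:
  [-14, -13, -2]
  [-8, -14, 4]
  [-8, -14, 4]
Key observation: the optimum is the walk 1->2->1->2->2, with weight (-6) + (-1) + (-6) + 0 = -13.
Optimal value attained by: walk 1->2->1->2->2.
Answer: (T^⊗4)[1][2] = -13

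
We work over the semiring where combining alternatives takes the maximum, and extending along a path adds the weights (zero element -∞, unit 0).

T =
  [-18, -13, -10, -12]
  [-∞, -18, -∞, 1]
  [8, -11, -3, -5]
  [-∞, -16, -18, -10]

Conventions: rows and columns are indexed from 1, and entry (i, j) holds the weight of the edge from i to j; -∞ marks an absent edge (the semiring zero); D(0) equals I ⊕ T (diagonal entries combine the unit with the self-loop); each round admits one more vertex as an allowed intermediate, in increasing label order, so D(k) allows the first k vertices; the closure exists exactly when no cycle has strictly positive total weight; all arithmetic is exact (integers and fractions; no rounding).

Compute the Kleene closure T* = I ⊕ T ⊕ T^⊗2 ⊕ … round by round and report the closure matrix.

D(0):
  [0, -13, -10, -12]
  [-∞, 0, -∞, 1]
  [8, -11, 0, -5]
  [-∞, -16, -18, 0]
D(1):
  [0, -13, -10, -12]
  [-∞, 0, -∞, 1]
  [8, -5, 0, -4]
  [-∞, -16, -18, 0]
D(2):
  [0, -13, -10, -12]
  [-∞, 0, -∞, 1]
  [8, -5, 0, -4]
  [-∞, -16, -18, 0]
D(3):
  [0, -13, -10, -12]
  [-∞, 0, -∞, 1]
  [8, -5, 0, -4]
  [-10, -16, -18, 0]
D(4):
  [0, -13, -10, -12]
  [-9, 0, -17, 1]
  [8, -5, 0, -4]
  [-10, -16, -18, 0]
Answer: T* = [[0, -13, -10, -12], [-9, 0, -17, 1], [8, -5, 0, -4], [-10, -16, -18, 0]]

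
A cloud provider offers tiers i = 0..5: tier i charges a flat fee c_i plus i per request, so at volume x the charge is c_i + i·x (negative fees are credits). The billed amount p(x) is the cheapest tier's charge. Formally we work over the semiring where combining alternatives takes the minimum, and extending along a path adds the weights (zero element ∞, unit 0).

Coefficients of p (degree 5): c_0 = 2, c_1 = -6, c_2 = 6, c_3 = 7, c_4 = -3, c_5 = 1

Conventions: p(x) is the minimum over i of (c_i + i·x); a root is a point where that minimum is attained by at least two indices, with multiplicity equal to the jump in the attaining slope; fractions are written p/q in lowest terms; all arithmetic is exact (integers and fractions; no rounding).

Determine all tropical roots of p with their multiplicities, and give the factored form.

hull edge (i=0, c=2) to (i=1, c=-6): slope -8, span 1
hull edge (i=1, c=-6) to (i=4, c=-3): slope 1, span 3
hull edge (i=4, c=-3) to (i=5, c=1): slope 4, span 1
Factored form: p(x) = 1 ⊗ (x ⊕ (-4)) ⊗ (x ⊕ (-1)) ⊗ (x ⊕ (-1)) ⊗ (x ⊕ (-1)) ⊗ (x ⊕ 8)
Answer: roots = -4 (mult 1), -1 (mult 3), 8 (mult 1)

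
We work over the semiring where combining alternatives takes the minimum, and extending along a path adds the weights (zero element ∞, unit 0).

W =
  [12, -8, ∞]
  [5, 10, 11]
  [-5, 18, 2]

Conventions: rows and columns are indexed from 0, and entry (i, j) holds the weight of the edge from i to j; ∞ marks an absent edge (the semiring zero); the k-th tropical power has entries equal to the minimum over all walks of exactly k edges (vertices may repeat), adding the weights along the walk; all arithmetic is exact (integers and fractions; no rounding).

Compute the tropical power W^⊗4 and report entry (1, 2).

W^⊗2:
  [-3, 2, 3]
  [6, -3, 13]
  [-3, -13, 4]
W^⊗3:
  [-2, -11, 5]
  [2, -2, 8]
  [-8, -11, -2]
W^⊗4:
  [-6, -10, 0]
  [3, -6, 9]
  [-7, -16, 0]
Key observation: the optimum is the walk 1->2->0->1->2, with weight 11 + (-5) + (-8) + 11 = 9.
Optimal value attained by: walk 1->2->0->1->2.
Answer: (W^⊗4)[1][2] = 9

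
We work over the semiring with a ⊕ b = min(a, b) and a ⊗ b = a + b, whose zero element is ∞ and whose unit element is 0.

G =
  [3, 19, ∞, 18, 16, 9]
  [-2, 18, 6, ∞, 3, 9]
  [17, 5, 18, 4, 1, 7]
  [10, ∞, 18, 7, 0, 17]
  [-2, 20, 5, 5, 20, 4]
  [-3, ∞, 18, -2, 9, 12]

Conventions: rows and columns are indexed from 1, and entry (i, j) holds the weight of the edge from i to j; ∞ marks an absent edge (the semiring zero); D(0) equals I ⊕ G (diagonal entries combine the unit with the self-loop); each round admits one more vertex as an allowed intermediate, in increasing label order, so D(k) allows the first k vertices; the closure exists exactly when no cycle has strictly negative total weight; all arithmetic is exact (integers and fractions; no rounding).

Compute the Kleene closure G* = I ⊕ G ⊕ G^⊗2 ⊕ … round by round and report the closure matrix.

D(0):
  [0, 19, ∞, 18, 16, 9]
  [-2, 0, 6, ∞, 3, 9]
  [17, 5, 0, 4, 1, 7]
  [10, ∞, 18, 0, 0, 17]
  [-2, 20, 5, 5, 0, 4]
  [-3, ∞, 18, -2, 9, 0]
D(1):
  [0, 19, ∞, 18, 16, 9]
  [-2, 0, 6, 16, 3, 7]
  [17, 5, 0, 4, 1, 7]
  [10, 29, 18, 0, 0, 17]
  [-2, 17, 5, 5, 0, 4]
  [-3, 16, 18, -2, 9, 0]
D(2):
  [0, 19, 25, 18, 16, 9]
  [-2, 0, 6, 16, 3, 7]
  [3, 5, 0, 4, 1, 7]
  [10, 29, 18, 0, 0, 17]
  [-2, 17, 5, 5, 0, 4]
  [-3, 16, 18, -2, 9, 0]
D(3):
  [0, 19, 25, 18, 16, 9]
  [-2, 0, 6, 10, 3, 7]
  [3, 5, 0, 4, 1, 7]
  [10, 23, 18, 0, 0, 17]
  [-2, 10, 5, 5, 0, 4]
  [-3, 16, 18, -2, 9, 0]
D(4):
  [0, 19, 25, 18, 16, 9]
  [-2, 0, 6, 10, 3, 7]
  [3, 5, 0, 4, 1, 7]
  [10, 23, 18, 0, 0, 17]
  [-2, 10, 5, 5, 0, 4]
  [-3, 16, 16, -2, -2, 0]
D(5):
  [0, 19, 21, 18, 16, 9]
  [-2, 0, 6, 8, 3, 7]
  [-1, 5, 0, 4, 1, 5]
  [-2, 10, 5, 0, 0, 4]
  [-2, 10, 5, 5, 0, 4]
  [-4, 8, 3, -2, -2, 0]
D(6):
  [0, 17, 12, 7, 7, 9]
  [-2, 0, 6, 5, 3, 7]
  [-1, 5, 0, 3, 1, 5]
  [-2, 10, 5, 0, 0, 4]
  [-2, 10, 5, 2, 0, 4]
  [-4, 8, 3, -2, -2, 0]
Answer: G* = [[0, 17, 12, 7, 7, 9], [-2, 0, 6, 5, 3, 7], [-1, 5, 0, 3, 1, 5], [-2, 10, 5, 0, 0, 4], [-2, 10, 5, 2, 0, 4], [-4, 8, 3, -2, -2, 0]]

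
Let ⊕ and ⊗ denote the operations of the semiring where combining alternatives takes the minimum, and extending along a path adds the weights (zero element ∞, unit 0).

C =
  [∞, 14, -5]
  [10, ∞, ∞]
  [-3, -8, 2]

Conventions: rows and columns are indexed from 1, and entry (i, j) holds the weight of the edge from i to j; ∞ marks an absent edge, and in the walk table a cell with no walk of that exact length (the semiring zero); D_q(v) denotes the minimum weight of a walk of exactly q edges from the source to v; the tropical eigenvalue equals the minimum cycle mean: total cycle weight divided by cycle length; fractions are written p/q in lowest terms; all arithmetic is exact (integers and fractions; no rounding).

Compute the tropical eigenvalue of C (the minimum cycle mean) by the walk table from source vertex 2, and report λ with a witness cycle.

q=0: [∞, 0, ∞]
q=1: [10, ∞, ∞]
q=2: [∞, 24, 5]
q=3: [2, -3, 7]
Optimal cycle mean attained by: cycle 1->3->1, total (-5) + (-3), length 2.
Answer: λ = -4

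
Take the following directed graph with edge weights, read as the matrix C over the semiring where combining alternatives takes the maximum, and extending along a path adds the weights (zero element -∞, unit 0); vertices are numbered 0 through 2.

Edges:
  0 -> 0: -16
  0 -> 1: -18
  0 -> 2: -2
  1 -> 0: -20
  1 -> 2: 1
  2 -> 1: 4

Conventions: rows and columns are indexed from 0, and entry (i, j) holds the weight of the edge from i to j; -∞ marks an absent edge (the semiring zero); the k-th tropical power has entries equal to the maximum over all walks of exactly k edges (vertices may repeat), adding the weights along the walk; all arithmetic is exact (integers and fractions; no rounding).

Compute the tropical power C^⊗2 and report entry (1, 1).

C^⊗2:
  [-32, 2, -17]
  [-36, 5, -22]
  [-16, -∞, 5]
Key observation: the optimum is the walk 1->2->1, with weight 1 + 4 = 5.
Optimal value attained by: walk 1->2->1.
Answer: (C^⊗2)[1][1] = 5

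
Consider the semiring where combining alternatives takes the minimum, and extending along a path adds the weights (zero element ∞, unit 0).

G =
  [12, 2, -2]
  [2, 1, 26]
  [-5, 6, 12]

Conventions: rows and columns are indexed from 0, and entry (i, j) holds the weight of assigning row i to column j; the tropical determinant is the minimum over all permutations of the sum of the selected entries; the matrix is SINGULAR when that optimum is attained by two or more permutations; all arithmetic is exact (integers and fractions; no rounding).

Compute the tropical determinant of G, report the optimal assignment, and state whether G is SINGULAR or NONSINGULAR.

σ = (0, 1, 2): 12 + 1 + 12 = 25
σ = (0, 2, 1): 12 + 26 + 6 = 44
σ = (1, 0, 2): 2 + 2 + 12 = 16
σ = (1, 2, 0): 2 + 26 + (-5) = 23
σ = (2, 0, 1): (-2) + 2 + 6 = 6
σ = (2, 1, 0): (-2) + 1 + (-5) = -6
Optimal value attained by: σ = (2, 1, 0).
Answer: det⊕(G) = -6; verdict: NONSINGULAR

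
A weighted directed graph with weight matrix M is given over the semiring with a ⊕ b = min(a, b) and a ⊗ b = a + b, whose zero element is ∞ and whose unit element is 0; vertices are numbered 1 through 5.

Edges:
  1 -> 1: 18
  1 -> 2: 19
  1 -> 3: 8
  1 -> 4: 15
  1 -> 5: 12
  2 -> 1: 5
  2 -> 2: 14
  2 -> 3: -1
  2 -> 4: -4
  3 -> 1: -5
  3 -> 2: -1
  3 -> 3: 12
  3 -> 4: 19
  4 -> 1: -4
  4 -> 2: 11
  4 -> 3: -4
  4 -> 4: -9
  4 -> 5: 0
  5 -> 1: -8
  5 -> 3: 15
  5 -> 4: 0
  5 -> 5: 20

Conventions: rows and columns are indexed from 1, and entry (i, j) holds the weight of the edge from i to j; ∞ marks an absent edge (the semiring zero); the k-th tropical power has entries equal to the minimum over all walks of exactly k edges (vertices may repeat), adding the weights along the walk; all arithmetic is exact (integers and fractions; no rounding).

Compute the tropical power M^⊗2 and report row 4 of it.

M^⊗2:
  [3, 7, 11, 6, 15]
  [-8, -2, -8, -13, -4]
  [4, 11, -2, -5, 7]
  [-13, -5, -13, -18, -9]
  [-4, 11, -4, -9, 0]
Answer: row 4 of M^⊗2 = [-13, -5, -13, -18, -9]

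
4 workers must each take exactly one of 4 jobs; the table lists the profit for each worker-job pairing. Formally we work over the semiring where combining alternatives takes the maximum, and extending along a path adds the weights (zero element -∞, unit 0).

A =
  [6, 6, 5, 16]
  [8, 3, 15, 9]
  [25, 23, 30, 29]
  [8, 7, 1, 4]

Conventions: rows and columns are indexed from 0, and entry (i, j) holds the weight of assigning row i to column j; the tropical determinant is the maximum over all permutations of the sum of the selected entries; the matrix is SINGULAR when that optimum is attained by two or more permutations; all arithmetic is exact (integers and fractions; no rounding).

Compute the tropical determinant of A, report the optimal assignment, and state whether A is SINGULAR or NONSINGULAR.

σ = (0, 1, 2, 3): 6 + 3 + 30 + 4 = 43
σ = (0, 1, 3, 2): 6 + 3 + 29 + 1 = 39
σ = (0, 2, 1, 3): 6 + 15 + 23 + 4 = 48
σ = (0, 2, 3, 1): 6 + 15 + 29 + 7 = 57
σ = (0, 3, 1, 2): 6 + 9 + 23 + 1 = 39
σ = (0, 3, 2, 1): 6 + 9 + 30 + 7 = 52
σ = (1, 0, 2, 3): 6 + 8 + 30 + 4 = 48
σ = (1, 0, 3, 2): 6 + 8 + 29 + 1 = 44
σ = (1, 2, 0, 3): 6 + 15 + 25 + 4 = 50
σ = (1, 2, 3, 0): 6 + 15 + 29 + 8 = 58
σ = (1, 3, 0, 2): 6 + 9 + 25 + 1 = 41
σ = (1, 3, 2, 0): 6 + 9 + 30 + 8 = 53
σ = (2, 0, 1, 3): 5 + 8 + 23 + 4 = 40
σ = (2, 0, 3, 1): 5 + 8 + 29 + 7 = 49
σ = (2, 1, 0, 3): 5 + 3 + 25 + 4 = 37
σ = (2, 1, 3, 0): 5 + 3 + 29 + 8 = 45
σ = (2, 3, 0, 1): 5 + 9 + 25 + 7 = 46
σ = (2, 3, 1, 0): 5 + 9 + 23 + 8 = 45
σ = (3, 0, 1, 2): 16 + 8 + 23 + 1 = 48
σ = (3, 0, 2, 1): 16 + 8 + 30 + 7 = 61
σ = (3, 1, 0, 2): 16 + 3 + 25 + 1 = 45
σ = (3, 1, 2, 0): 16 + 3 + 30 + 8 = 57
σ = (3, 2, 0, 1): 16 + 15 + 25 + 7 = 63
σ = (3, 2, 1, 0): 16 + 15 + 23 + 8 = 62
Optimal value attained by: σ = (3, 2, 0, 1).
Answer: det⊕(A) = 63; verdict: NONSINGULAR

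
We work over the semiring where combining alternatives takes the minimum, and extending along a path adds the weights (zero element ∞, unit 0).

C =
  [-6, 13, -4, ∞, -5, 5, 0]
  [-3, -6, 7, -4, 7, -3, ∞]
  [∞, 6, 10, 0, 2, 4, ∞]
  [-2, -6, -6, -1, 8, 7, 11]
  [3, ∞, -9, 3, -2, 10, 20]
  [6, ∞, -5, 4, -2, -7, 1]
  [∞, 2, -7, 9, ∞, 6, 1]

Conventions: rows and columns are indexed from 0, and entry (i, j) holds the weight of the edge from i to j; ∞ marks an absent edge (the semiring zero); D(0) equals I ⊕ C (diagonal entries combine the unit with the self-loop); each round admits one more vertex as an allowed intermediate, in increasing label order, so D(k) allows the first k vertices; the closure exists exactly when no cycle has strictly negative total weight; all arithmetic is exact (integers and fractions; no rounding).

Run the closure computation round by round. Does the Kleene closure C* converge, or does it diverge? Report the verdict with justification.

Detection: at round 0, diagonal entry (0, 0) turns strictly negative.
Key observation: the cycle 0->0 has total weight (-6), which is strictly negative.
Answer: DIVERGES — negative cycle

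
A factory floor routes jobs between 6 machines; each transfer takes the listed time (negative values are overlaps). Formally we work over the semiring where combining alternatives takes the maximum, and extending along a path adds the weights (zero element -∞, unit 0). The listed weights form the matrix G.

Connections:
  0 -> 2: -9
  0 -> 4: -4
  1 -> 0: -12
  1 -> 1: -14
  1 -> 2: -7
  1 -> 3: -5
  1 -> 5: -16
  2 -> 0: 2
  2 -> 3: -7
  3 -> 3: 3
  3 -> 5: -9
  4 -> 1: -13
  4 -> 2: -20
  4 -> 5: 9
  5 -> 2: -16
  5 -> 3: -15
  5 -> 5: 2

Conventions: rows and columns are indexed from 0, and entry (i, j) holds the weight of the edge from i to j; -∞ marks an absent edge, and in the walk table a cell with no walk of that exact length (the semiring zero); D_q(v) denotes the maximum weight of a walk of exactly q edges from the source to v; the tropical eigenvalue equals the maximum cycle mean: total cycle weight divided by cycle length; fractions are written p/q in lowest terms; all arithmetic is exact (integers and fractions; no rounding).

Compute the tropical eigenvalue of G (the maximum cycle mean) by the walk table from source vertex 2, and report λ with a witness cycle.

q=0: [-∞, -∞, 0, -∞, -∞, -∞]
q=1: [2, -∞, -∞, -7, -∞, -∞]
q=2: [-∞, -∞, -7, -4, -2, -16]
q=3: [-5, -15, -22, -1, -∞, 7]
q=4: [-20, -29, -9, 2, -9, 9]
q=5: [-7, -22, -7, 5, -24, 11]
q=6: [-5, -36, -5, 8, -11, 13]
Optimal cycle mean attained by: cycle 3->3, total 3, length 1.
Answer: λ = 3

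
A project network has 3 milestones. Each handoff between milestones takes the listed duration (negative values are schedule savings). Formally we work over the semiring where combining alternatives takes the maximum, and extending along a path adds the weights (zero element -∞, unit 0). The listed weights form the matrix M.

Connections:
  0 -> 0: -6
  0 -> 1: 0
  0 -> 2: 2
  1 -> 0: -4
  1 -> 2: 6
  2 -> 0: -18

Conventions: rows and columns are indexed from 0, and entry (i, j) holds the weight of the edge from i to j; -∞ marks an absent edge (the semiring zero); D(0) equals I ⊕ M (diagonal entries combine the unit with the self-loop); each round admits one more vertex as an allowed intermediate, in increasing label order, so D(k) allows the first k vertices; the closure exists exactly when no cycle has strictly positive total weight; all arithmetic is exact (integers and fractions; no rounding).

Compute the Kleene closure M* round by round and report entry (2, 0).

D(0):
  [0, 0, 2]
  [-4, 0, 6]
  [-18, -∞, 0]
D(1):
  [0, 0, 2]
  [-4, 0, 6]
  [-18, -18, 0]
D(2):
  [0, 0, 6]
  [-4, 0, 6]
  [-18, -18, 0]
D(3):
  [0, 0, 6]
  [-4, 0, 6]
  [-18, -18, 0]
Answer: M*[2][0] = -18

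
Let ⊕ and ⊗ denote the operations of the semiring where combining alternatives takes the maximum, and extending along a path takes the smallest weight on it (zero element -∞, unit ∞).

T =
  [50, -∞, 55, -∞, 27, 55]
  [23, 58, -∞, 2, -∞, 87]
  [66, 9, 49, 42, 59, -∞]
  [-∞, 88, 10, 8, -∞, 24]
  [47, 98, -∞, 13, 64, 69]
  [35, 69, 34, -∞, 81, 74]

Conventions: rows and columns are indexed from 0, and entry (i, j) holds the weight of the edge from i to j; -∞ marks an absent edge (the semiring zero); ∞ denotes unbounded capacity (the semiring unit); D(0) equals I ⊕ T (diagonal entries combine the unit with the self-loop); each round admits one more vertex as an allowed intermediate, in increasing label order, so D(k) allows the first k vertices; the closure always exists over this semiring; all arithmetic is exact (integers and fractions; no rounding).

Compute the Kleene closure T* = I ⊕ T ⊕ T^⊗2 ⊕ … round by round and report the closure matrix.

D(0):
  [∞, -∞, 55, -∞, 27, 55]
  [23, ∞, -∞, 2, -∞, 87]
  [66, 9, ∞, 42, 59, -∞]
  [-∞, 88, 10, ∞, -∞, 24]
  [47, 98, -∞, 13, ∞, 69]
  [35, 69, 34, -∞, 81, ∞]
D(1):
  [∞, -∞, 55, -∞, 27, 55]
  [23, ∞, 23, 2, 23, 87]
  [66, 9, ∞, 42, 59, 55]
  [-∞, 88, 10, ∞, -∞, 24]
  [47, 98, 47, 13, ∞, 69]
  [35, 69, 35, -∞, 81, ∞]
D(2):
  [∞, -∞, 55, -∞, 27, 55]
  [23, ∞, 23, 2, 23, 87]
  [66, 9, ∞, 42, 59, 55]
  [23, 88, 23, ∞, 23, 87]
  [47, 98, 47, 13, ∞, 87]
  [35, 69, 35, 2, 81, ∞]
D(3):
  [∞, 9, 55, 42, 55, 55]
  [23, ∞, 23, 23, 23, 87]
  [66, 9, ∞, 42, 59, 55]
  [23, 88, 23, ∞, 23, 87]
  [47, 98, 47, 42, ∞, 87]
  [35, 69, 35, 35, 81, ∞]
D(4):
  [∞, 42, 55, 42, 55, 55]
  [23, ∞, 23, 23, 23, 87]
  [66, 42, ∞, 42, 59, 55]
  [23, 88, 23, ∞, 23, 87]
  [47, 98, 47, 42, ∞, 87]
  [35, 69, 35, 35, 81, ∞]
D(5):
  [∞, 55, 55, 42, 55, 55]
  [23, ∞, 23, 23, 23, 87]
  [66, 59, ∞, 42, 59, 59]
  [23, 88, 23, ∞, 23, 87]
  [47, 98, 47, 42, ∞, 87]
  [47, 81, 47, 42, 81, ∞]
D(6):
  [∞, 55, 55, 42, 55, 55]
  [47, ∞, 47, 42, 81, 87]
  [66, 59, ∞, 42, 59, 59]
  [47, 88, 47, ∞, 81, 87]
  [47, 98, 47, 42, ∞, 87]
  [47, 81, 47, 42, 81, ∞]
Answer: T* = [[∞, 55, 55, 42, 55, 55], [47, ∞, 47, 42, 81, 87], [66, 59, ∞, 42, 59, 59], [47, 88, 47, ∞, 81, 87], [47, 98, 47, 42, ∞, 87], [47, 81, 47, 42, 81, ∞]]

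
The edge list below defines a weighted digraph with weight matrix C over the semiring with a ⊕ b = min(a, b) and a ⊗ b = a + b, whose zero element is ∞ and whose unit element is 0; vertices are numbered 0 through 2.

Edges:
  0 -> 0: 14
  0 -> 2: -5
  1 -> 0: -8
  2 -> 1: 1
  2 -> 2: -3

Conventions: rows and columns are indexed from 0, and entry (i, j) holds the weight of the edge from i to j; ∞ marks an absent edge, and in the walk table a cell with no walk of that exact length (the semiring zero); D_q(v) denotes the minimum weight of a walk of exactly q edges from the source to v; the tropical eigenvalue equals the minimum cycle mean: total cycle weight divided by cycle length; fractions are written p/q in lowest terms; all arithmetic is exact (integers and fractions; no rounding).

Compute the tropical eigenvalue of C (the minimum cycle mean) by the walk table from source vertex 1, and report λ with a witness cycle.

q=0: [∞, 0, ∞]
q=1: [-8, ∞, ∞]
q=2: [6, ∞, -13]
q=3: [20, -12, -16]
Optimal cycle mean attained by: cycle 0->2->1->0, total (-5) + 1 + (-8), length 3.
Answer: λ = -4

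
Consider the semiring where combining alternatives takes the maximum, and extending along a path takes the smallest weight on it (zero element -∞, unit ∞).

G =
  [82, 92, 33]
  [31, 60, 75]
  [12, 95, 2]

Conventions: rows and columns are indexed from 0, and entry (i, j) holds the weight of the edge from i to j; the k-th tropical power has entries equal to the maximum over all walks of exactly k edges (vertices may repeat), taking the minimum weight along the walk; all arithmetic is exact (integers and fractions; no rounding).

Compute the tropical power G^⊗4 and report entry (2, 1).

G^⊗2:
  [82, 82, 75]
  [31, 75, 60]
  [31, 60, 75]
G^⊗3:
  [82, 82, 75]
  [31, 60, 75]
  [31, 75, 60]
G^⊗4:
  [82, 82, 75]
  [31, 75, 60]
  [31, 60, 75]
Key observation: the optimum is the walk 2->1->1->2->1, with weight 95 min 60 min 75 min 95 = 60.
Optimal value attained by: walk 2->1->1->2->1.
Answer: (G^⊗4)[2][1] = 60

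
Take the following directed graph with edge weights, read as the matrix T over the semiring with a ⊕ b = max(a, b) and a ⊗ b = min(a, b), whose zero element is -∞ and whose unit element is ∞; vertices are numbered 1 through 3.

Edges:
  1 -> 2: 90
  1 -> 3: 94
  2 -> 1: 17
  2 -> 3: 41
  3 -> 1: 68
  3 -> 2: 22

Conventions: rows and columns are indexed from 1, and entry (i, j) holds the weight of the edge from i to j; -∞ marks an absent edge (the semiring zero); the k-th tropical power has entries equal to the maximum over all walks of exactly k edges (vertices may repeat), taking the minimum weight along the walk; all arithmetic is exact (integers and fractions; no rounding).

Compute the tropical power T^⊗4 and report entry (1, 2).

T^⊗2:
  [68, 22, 41]
  [41, 22, 17]
  [17, 68, 68]
T^⊗3:
  [41, 68, 68]
  [17, 41, 41]
  [68, 22, 41]
T^⊗4:
  [68, 41, 41]
  [41, 22, 41]
  [41, 68, 68]
Key observation: the optimum is the walk 1->2->3->1->2, with weight 90 min 41 min 68 min 90 = 41.
Optimal value attained by: walk 1->2->3->1->2.
Answer: (T^⊗4)[1][2] = 41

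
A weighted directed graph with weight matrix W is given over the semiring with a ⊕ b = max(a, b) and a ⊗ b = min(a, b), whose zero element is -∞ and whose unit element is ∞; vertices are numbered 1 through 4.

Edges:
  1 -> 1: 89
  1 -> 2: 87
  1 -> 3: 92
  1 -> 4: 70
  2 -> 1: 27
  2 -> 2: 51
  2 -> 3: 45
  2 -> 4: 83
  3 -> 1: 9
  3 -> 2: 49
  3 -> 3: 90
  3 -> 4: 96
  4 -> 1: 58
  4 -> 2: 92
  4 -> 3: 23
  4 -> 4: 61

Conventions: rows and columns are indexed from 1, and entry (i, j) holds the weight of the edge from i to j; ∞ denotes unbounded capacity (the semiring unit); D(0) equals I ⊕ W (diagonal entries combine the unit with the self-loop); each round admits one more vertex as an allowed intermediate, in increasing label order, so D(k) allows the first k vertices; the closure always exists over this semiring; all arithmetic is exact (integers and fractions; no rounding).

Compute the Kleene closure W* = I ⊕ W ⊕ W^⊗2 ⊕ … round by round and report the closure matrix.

D(0):
  [∞, 87, 92, 70]
  [27, ∞, 45, 83]
  [9, 49, ∞, 96]
  [58, 92, 23, ∞]
D(1):
  [∞, 87, 92, 70]
  [27, ∞, 45, 83]
  [9, 49, ∞, 96]
  [58, 92, 58, ∞]
D(2):
  [∞, 87, 92, 83]
  [27, ∞, 45, 83]
  [27, 49, ∞, 96]
  [58, 92, 58, ∞]
D(3):
  [∞, 87, 92, 92]
  [27, ∞, 45, 83]
  [27, 49, ∞, 96]
  [58, 92, 58, ∞]
D(4):
  [∞, 92, 92, 92]
  [58, ∞, 58, 83]
  [58, 92, ∞, 96]
  [58, 92, 58, ∞]
Answer: W* = [[∞, 92, 92, 92], [58, ∞, 58, 83], [58, 92, ∞, 96], [58, 92, 58, ∞]]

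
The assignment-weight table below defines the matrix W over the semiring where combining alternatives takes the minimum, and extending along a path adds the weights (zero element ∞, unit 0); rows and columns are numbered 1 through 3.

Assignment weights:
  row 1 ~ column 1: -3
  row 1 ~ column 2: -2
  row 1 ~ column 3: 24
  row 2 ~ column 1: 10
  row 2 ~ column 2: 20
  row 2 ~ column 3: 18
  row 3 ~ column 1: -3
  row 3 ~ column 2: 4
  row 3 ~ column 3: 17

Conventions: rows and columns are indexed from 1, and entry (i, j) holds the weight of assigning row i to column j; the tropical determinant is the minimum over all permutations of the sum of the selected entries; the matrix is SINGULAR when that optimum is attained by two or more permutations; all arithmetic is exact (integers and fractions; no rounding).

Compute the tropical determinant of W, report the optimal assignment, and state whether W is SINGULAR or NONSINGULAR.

σ = (1, 2, 3): (-3) + 20 + 17 = 34
σ = (1, 3, 2): (-3) + 18 + 4 = 19
σ = (2, 1, 3): (-2) + 10 + 17 = 25
σ = (2, 3, 1): (-2) + 18 + (-3) = 13
σ = (3, 1, 2): 24 + 10 + 4 = 38
σ = (3, 2, 1): 24 + 20 + (-3) = 41
Optimal value attained by: σ = (2, 3, 1).
Answer: det⊕(W) = 13; verdict: NONSINGULAR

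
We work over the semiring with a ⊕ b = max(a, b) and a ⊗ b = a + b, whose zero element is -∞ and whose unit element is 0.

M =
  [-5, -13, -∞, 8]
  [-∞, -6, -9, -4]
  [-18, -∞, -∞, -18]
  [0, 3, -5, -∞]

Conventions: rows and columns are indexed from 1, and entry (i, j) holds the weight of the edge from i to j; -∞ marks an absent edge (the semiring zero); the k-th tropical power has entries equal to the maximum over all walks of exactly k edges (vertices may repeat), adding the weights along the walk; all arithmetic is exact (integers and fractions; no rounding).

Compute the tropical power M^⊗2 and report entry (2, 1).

M^⊗2:
  [8, 11, 3, 3]
  [-4, -1, -9, -10]
  [-18, -15, -23, -10]
  [-5, -3, -6, 8]
Key observation: the optimum is the walk 2->4->1, with weight (-4) + 0 = -4.
Optimal value attained by: walk 2->4->1.
Answer: (M^⊗2)[2][1] = -4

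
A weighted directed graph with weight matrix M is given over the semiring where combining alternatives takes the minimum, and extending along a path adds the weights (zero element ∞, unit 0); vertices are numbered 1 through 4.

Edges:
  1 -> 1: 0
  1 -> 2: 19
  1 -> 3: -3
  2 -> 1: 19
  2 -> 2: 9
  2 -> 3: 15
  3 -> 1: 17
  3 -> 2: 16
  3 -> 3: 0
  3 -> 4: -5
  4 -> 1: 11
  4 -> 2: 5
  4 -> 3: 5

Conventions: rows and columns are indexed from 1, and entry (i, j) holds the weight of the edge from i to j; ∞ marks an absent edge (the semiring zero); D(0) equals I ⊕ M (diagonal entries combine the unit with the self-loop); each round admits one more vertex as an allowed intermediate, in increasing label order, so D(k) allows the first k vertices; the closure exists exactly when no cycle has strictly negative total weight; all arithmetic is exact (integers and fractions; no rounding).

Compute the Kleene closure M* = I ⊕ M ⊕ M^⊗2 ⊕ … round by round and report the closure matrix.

D(0):
  [0, 19, -3, ∞]
  [19, 0, 15, ∞]
  [17, 16, 0, -5]
  [11, 5, 5, 0]
D(1):
  [0, 19, -3, ∞]
  [19, 0, 15, ∞]
  [17, 16, 0, -5]
  [11, 5, 5, 0]
D(2):
  [0, 19, -3, ∞]
  [19, 0, 15, ∞]
  [17, 16, 0, -5]
  [11, 5, 5, 0]
D(3):
  [0, 13, -3, -8]
  [19, 0, 15, 10]
  [17, 16, 0, -5]
  [11, 5, 5, 0]
D(4):
  [0, -3, -3, -8]
  [19, 0, 15, 10]
  [6, 0, 0, -5]
  [11, 5, 5, 0]
Answer: M* = [[0, -3, -3, -8], [19, 0, 15, 10], [6, 0, 0, -5], [11, 5, 5, 0]]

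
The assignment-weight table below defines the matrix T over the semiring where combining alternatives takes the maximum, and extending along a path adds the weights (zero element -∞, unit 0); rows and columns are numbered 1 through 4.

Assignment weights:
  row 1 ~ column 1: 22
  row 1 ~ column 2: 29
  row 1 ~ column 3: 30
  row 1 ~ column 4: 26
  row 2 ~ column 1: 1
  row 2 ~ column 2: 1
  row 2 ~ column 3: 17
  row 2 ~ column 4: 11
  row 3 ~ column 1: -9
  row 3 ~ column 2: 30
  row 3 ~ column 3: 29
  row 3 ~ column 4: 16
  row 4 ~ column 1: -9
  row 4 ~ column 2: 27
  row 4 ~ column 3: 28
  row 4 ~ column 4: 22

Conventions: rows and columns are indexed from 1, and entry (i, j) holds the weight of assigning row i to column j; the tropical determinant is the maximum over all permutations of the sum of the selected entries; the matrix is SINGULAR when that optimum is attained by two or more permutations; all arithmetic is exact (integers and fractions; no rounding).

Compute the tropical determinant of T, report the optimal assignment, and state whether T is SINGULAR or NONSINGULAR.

σ = (1, 2, 3, 4): 22 + 1 + 29 + 22 = 74
σ = (1, 2, 4, 3): 22 + 1 + 16 + 28 = 67
σ = (1, 3, 2, 4): 22 + 17 + 30 + 22 = 91
σ = (1, 3, 4, 2): 22 + 17 + 16 + 27 = 82
σ = (1, 4, 2, 3): 22 + 11 + 30 + 28 = 91
σ = (1, 4, 3, 2): 22 + 11 + 29 + 27 = 89
σ = (2, 1, 3, 4): 29 + 1 + 29 + 22 = 81
σ = (2, 1, 4, 3): 29 + 1 + 16 + 28 = 74
σ = (2, 3, 1, 4): 29 + 17 + (-9) + 22 = 59
σ = (2, 3, 4, 1): 29 + 17 + 16 + (-9) = 53
σ = (2, 4, 1, 3): 29 + 11 + (-9) + 28 = 59
σ = (2, 4, 3, 1): 29 + 11 + 29 + (-9) = 60
σ = (3, 1, 2, 4): 30 + 1 + 30 + 22 = 83
σ = (3, 1, 4, 2): 30 + 1 + 16 + 27 = 74
σ = (3, 2, 1, 4): 30 + 1 + (-9) + 22 = 44
σ = (3, 2, 4, 1): 30 + 1 + 16 + (-9) = 38
σ = (3, 4, 1, 2): 30 + 11 + (-9) + 27 = 59
σ = (3, 4, 2, 1): 30 + 11 + 30 + (-9) = 62
σ = (4, 1, 2, 3): 26 + 1 + 30 + 28 = 85
σ = (4, 1, 3, 2): 26 + 1 + 29 + 27 = 83
σ = (4, 2, 1, 3): 26 + 1 + (-9) + 28 = 46
σ = (4, 2, 3, 1): 26 + 1 + 29 + (-9) = 47
σ = (4, 3, 1, 2): 26 + 17 + (-9) + 27 = 61
σ = (4, 3, 2, 1): 26 + 17 + 30 + (-9) = 64
Optimal value attained by: σ = (1, 3, 2, 4).
Answer: det⊕(T) = 91; verdict: SINGULAR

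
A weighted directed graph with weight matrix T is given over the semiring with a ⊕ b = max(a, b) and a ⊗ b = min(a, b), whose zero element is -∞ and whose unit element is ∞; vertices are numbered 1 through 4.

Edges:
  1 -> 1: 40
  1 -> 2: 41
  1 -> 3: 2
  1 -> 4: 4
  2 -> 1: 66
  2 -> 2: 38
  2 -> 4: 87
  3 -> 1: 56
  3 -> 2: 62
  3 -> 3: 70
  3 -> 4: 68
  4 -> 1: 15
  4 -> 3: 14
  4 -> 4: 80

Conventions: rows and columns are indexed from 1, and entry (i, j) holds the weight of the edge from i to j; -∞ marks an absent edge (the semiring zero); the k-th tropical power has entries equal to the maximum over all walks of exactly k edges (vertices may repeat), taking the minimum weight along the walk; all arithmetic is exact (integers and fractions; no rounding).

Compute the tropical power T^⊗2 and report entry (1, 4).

T^⊗2:
  [41, 40, 4, 41]
  [40, 41, 14, 80]
  [62, 62, 70, 68]
  [15, 15, 14, 80]
Key observation: the optimum is the walk 1->2->4, with weight 41 min 87 = 41.
Optimal value attained by: walk 1->2->4.
Answer: (T^⊗2)[1][4] = 41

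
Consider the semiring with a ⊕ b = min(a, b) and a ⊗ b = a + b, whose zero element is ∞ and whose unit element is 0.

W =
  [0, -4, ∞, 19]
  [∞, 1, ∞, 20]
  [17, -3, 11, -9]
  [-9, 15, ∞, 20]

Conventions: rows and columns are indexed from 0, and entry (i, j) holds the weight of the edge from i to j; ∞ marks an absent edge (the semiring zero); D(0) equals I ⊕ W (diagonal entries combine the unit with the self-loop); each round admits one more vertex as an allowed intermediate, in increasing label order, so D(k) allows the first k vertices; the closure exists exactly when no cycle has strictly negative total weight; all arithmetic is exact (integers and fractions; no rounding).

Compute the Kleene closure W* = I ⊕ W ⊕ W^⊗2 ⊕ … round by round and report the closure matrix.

D(0):
  [0, -4, ∞, 19]
  [∞, 0, ∞, 20]
  [17, -3, 0, -9]
  [-9, 15, ∞, 0]
D(1):
  [0, -4, ∞, 19]
  [∞, 0, ∞, 20]
  [17, -3, 0, -9]
  [-9, -13, ∞, 0]
D(2):
  [0, -4, ∞, 16]
  [∞, 0, ∞, 20]
  [17, -3, 0, -9]
  [-9, -13, ∞, 0]
D(3):
  [0, -4, ∞, 16]
  [∞, 0, ∞, 20]
  [17, -3, 0, -9]
  [-9, -13, ∞, 0]
D(4):
  [0, -4, ∞, 16]
  [11, 0, ∞, 20]
  [-18, -22, 0, -9]
  [-9, -13, ∞, 0]
Answer: W* = [[0, -4, ∞, 16], [11, 0, ∞, 20], [-18, -22, 0, -9], [-9, -13, ∞, 0]]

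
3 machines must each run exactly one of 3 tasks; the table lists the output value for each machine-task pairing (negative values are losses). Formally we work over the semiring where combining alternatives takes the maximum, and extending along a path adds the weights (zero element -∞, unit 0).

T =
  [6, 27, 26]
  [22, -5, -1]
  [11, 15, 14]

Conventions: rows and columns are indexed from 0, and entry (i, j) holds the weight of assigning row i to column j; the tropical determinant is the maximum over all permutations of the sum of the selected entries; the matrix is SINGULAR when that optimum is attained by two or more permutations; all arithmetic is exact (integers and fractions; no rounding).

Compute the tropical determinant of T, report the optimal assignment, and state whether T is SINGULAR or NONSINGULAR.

σ = (0, 1, 2): 6 + (-5) + 14 = 15
σ = (0, 2, 1): 6 + (-1) + 15 = 20
σ = (1, 0, 2): 27 + 22 + 14 = 63
σ = (1, 2, 0): 27 + (-1) + 11 = 37
σ = (2, 0, 1): 26 + 22 + 15 = 63
σ = (2, 1, 0): 26 + (-5) + 11 = 32
Optimal value attained by: σ = (1, 0, 2).
Answer: det⊕(T) = 63; verdict: SINGULAR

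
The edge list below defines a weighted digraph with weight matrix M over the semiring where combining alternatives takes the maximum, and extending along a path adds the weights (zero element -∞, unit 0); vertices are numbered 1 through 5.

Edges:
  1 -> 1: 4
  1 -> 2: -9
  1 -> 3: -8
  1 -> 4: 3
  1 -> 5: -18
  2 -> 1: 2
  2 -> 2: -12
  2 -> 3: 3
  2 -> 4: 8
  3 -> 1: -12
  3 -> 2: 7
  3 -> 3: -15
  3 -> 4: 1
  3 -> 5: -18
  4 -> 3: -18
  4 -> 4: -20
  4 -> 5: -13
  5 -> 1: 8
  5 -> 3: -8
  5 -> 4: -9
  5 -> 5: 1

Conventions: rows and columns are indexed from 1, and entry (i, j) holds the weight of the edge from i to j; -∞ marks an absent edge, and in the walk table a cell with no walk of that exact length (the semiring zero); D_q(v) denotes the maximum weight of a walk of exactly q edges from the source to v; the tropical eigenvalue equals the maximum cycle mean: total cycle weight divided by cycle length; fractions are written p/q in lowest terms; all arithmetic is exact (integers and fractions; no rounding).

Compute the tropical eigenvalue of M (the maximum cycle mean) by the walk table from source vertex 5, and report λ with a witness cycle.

q=0: [-∞, -∞, -∞, -∞, 0]
q=1: [8, -∞, -8, -9, 1]
q=2: [12, -1, 0, 11, 2]
q=3: [16, 7, 4, 15, 3]
q=4: [20, 11, 10, 19, 4]
q=5: [24, 17, 14, 23, 6]
Optimal cycle mean attained by: cycle 2->3->2, total 3 + 7, length 2.
Answer: λ = 5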